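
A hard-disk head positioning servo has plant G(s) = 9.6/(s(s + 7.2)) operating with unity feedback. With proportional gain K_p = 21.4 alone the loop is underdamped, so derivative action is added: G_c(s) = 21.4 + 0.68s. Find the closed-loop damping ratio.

Forward path: (21.4 + 0.68s)·9.6/(s(s+7.2)). The closed-loop characteristic equation is s² + (7.2 + 9.6·0.68)s + 9.6·21.4 = 0.
That is s² + 13.73s + 205.4 = 0, so ω_n = 14.33 rad/s and ζ = 13.73/(2·14.33) = 0.4789.

ζ = 0.479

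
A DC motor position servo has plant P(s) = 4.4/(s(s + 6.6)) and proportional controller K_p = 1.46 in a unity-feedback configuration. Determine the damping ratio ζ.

ζ = 1.3

With unity feedback the closed-loop characteristic equation is s² + 6.6s + 1.46·4.4 = s² + 6.6s + 6.424 = 0.
So ω_n² = 6.424 ⇒ ω_n = 2.535 rad/s, and ζ = 6.6/(2ω_n) = 1.3.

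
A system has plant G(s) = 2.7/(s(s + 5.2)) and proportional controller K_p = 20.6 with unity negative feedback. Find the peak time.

Closed-loop characteristic equation: s² + 5.2s + 55.62 = 0, so ω_n = 7.458 rad/s and ζ = 5.2/(2·7.458) = 0.3486.
Damped frequency ω_d = ω_n√(1−ζ²) = 6.99 rad/s, so peak time T_p = π/ω_d = 0.449 s.

T_p = 0.449 s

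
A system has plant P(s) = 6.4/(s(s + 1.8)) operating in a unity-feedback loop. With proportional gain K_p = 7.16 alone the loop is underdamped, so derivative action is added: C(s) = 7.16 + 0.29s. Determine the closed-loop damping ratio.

Forward path: (7.16 + 0.29s)·6.4/(s(s+1.8)). The closed-loop characteristic equation is s² + (1.8 + 6.4·0.29)s + 6.4·7.16 = 0.
That is s² + 3.656s + 45.82 = 0, so ω_n = 6.769 rad/s and ζ = 3.656/(2·6.769) = 0.27.

ζ = 0.27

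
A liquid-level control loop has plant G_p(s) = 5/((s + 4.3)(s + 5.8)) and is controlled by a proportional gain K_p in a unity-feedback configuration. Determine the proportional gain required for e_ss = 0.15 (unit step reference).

K_p = 28.3

The loop is type 0, so e_ss(step) = 1/(1 + K_pos) with K_pos = K_p·G_p(0).
G_p(0) = 0.2005. Require 1/(1 + K_p·0.2005) = 0.15, so 1 + 0.2005·K_p = 6.667.
K_p = (6.667 − 1)/0.2005 = 28.3.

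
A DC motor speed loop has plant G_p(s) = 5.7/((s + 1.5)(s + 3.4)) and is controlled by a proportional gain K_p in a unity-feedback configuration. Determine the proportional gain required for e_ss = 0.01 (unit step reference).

K_p = 88.6

Steady-state error for a unit step on this type-0 loop is 1/(1 + K_p·G_p(0)).
G_p(0) = 1.118. Require 1/(1 + K_p·1.118) = 0.01, so 1 + 1.118·K_p = 100.
K_p = (100 − 1)/1.118 = 88.6.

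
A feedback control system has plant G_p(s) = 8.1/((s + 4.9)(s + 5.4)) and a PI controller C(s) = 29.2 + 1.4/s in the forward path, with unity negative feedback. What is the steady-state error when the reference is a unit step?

The open loop C(s)G_p(s) has a pole at the origin (type 1), so the static position error constant is infinite and e_ss = 1/(1+∞) = 0.

0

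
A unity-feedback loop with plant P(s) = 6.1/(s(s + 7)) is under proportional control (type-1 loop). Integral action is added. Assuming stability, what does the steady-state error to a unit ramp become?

0

The integrator raises the loop to type 2, so K_v → ∞ and e_ss to a ramp is zero.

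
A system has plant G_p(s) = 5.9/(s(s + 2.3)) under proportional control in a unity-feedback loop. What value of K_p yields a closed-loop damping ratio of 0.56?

Closed-loop characteristic equation: s² + 2.3s + K_p·5.9 = 0.
So ω_n = √(5.9K_p) and 2ζω_n = 2.3, giving ζ = 2.3/(2√(5.9K_p)).
Setting ζ = 0.56: √(5.9K_p) = 2.3/(2·0.56) = 2.054, so K_p = 4.217/5.9 = 0.715.

K_p = 0.715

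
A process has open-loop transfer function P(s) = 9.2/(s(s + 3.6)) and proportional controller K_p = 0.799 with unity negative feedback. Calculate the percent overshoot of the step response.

The closed-loop denominator s² + 3.6s + 7.351 gives ω_n = √7.351 = 2.711 and ζ = 3.6/(2ω_n) = 0.6639.
%OS = 100·exp(−πζ/√(1−ζ²)) = 100·exp(−π·0.6639/√0.5592) = 6.15%.

6.15%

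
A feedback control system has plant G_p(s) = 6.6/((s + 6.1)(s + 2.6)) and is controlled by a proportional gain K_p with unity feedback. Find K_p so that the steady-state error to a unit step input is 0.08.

Steady-state error for a unit step on this type-0 loop is 1/(1 + K_p·G_p(0)).
G_p(0) = 0.4161. Require 1/(1 + K_p·0.4161) = 0.08, so 1 + 0.4161·K_p = 12.5.
K_p = (12.5 − 1)/0.4161 = 27.6.

K_p = 27.6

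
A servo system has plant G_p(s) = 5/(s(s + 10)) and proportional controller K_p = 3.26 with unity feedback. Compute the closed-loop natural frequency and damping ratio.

ω_n = 4.04 rad/s, ζ = 1.24

1 + K_p·G_p(s) = 0 gives s² + 10s + 16.3 = 0.
Matching s² + 2ζω_n s + ω_n²: ω_n = √16.3 = 4.037 rad/s and 2ζω_n = 10, so ζ = 10/(2·4.037) = 1.24.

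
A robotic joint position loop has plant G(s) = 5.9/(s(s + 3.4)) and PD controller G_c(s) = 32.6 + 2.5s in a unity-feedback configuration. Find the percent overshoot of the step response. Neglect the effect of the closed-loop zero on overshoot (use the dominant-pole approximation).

6.6%

Forward path: (32.6 + 2.5s)·5.9/(s(s+3.4)). The closed-loop characteristic equation is s² + (3.4 + 5.9·2.5)s + 5.9·32.6 = 0.
That is s² + 18.15s + 192.3 = 0, so ω_n = 13.87 rad/s and ζ = 18.15/(2·13.87) = 0.6544.
%OS = 100·exp(−πζ/√(1−ζ²)) = 6.6%.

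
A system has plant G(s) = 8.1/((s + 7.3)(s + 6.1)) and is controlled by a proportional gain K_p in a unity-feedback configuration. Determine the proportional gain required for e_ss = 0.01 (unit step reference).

K_p = 544

The loop is type 0, so e_ss(step) = 1/(1 + K_pos) with K_pos = K_p·G(0).
G(0) = 0.1819. Require 1/(1 + K_p·0.1819) = 0.01, so 1 + 0.1819·K_p = 100.
K_p = (100 − 1)/0.1819 = 544.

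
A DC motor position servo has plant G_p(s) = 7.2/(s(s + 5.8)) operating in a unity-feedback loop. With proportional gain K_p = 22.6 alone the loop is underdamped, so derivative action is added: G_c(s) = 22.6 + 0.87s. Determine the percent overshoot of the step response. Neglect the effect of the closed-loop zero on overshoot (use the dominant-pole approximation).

Forward path: (22.6 + 0.87s)·7.2/(s(s+5.8)). The closed-loop characteristic equation is s² + (5.8 + 7.2·0.87)s + 7.2·22.6 = 0.
That is s² + 12.06s + 162.7 = 0, so ω_n = 12.76 rad/s and ζ = 12.06/(2·12.76) = 0.4729.
%OS = 100·exp(−πζ/√(1−ζ²)) = 18.5%.

18.5%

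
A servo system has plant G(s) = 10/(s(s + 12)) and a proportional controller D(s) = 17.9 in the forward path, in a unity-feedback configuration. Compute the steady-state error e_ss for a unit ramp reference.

The loop has one pole at the origin (type 1). Velocity error constant K_v = lim_{s→0} s·D(s)G(s) = 17.9·10/12 = 14.92.
Steady-state error to a unit ramp: e_ss = 1/K_v = 0.067.

0.067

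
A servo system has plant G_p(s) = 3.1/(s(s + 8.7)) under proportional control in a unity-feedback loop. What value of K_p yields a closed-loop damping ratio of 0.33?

Closed-loop characteristic equation: s² + 8.7s + K_p·3.1 = 0.
So ω_n = √(3.1K_p) and 2ζω_n = 8.7, giving ζ = 8.7/(2√(3.1K_p)).
Setting ζ = 0.33: √(3.1K_p) = 8.7/(2·0.33) = 13.18, so K_p = 173.8/3.1 = 56.1.

K_p = 56.1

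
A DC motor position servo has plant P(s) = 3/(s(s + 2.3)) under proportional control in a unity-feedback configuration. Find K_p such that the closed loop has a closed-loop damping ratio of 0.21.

Closed-loop characteristic equation: s² + 2.3s + K_p·3 = 0.
So ω_n = √(3K_p) and 2ζω_n = 2.3, giving ζ = 2.3/(2√(3K_p)).
Setting ζ = 0.21: √(3K_p) = 2.3/(2·0.21) = 5.476, so K_p = 29.99/3 = 10.

K_p = 10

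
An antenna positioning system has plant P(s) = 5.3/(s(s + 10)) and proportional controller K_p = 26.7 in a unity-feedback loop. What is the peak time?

From 1 + K_pP(s) = 0: s² + 10s + 141.5 = 0 ⇒ ω_n = 11.9, ζ = 0.4203.
Damped frequency ω_d = ω_n√(1−ζ²) = 10.79 rad/s, so peak time T_p = π/ω_d = 0.291 s.

T_p = 0.291 s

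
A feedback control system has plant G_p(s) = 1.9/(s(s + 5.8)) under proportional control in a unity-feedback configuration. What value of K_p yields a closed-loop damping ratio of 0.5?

Closed-loop characteristic equation: s² + 5.8s + K_p·1.9 = 0.
So ω_n = √(1.9K_p) and 2ζω_n = 5.8, giving ζ = 5.8/(2√(1.9K_p)).
Setting ζ = 0.5: √(1.9K_p) = 5.8/(2·0.5) = 5.8, so K_p = 33.64/1.9 = 17.7.

K_p = 17.7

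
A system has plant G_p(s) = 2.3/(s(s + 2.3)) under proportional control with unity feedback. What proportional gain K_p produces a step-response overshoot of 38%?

K_p = 6.64

From %OS = 100·exp(−πζ/√(1−ζ²)) = 38%, ζ = −ln(0.38)/√(π²+ln²(0.38)) = 0.2943.
Characteristic equation s² + 2.3s + 2.3K_p = 0 gives ζ = 2.3/(2√(2.3K_p)).
Setting ζ = 0.2943: √(2.3K_p) = 2.3/(2·0.2943) = 3.907, so K_p = 15.26/2.3 = 6.64.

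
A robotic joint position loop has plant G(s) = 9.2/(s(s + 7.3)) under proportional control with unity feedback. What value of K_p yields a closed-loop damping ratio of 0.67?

K_p = 3.23

Closed-loop characteristic equation: s² + 7.3s + K_p·9.2 = 0.
So ω_n = √(9.2K_p) and 2ζω_n = 7.3, giving ζ = 7.3/(2√(9.2K_p)).
Setting ζ = 0.67: √(9.2K_p) = 7.3/(2·0.67) = 5.448, so K_p = 29.68/9.2 = 3.23.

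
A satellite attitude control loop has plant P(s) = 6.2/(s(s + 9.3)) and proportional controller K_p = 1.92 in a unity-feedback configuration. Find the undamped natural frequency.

ω_n = 3.45 rad/s

With unity feedback the closed-loop characteristic equation is s² + 9.3s + 1.92·6.2 = s² + 9.3s + 11.9 = 0.
Matching s² + 2ζω_n s + ω_n²: ω_n = √11.9 = 3.45 rad/s and 2ζω_n = 9.3, so ζ = 9.3/(2·3.45) = 1.35.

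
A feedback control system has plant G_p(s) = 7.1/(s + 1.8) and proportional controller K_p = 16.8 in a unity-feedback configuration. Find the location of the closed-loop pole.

Closed-loop transfer function: T(s) = K_p·G_p(s)/(1 + K_p·G_p(s)) = 119.3/(s + 1.8 + 119.3) = 119.3/(s + 121.1).
The closed-loop pole is at s = −121.1.

s = -121.1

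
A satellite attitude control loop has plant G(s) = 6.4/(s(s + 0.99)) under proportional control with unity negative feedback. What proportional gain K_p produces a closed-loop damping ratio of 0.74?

K_p = 0.0699

Closed-loop characteristic equation: s² + 0.99s + K_p·6.4 = 0.
So ω_n = √(6.4K_p) and 2ζω_n = 0.99, giving ζ = 0.99/(2√(6.4K_p)).
Setting ζ = 0.74: √(6.4K_p) = 0.99/(2·0.74) = 0.6689, so K_p = 0.4475/6.4 = 0.0699.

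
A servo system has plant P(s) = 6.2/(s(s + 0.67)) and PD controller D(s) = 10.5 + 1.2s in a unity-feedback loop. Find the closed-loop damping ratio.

ζ = 0.503

Forward path: (10.5 + 1.2s)·6.2/(s(s+0.67)). The closed-loop characteristic equation is s² + (0.67 + 6.2·1.2)s + 6.2·10.5 = 0.
That is s² + 8.11s + 65.1 = 0, so ω_n = 8.068 rad/s and ζ = 8.11/(2·8.068) = 0.5026.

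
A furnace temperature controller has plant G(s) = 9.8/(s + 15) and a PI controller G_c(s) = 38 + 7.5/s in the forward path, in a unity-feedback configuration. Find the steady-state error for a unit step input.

0

The open loop G_c(s)G(s) has a pole at the origin (type 1), so the static position error constant is infinite and e_ss = 1/(1+∞) = 0.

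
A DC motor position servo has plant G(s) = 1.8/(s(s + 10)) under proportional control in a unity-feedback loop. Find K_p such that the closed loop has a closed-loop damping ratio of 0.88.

Closed-loop characteristic equation: s² + 10s + K_p·1.8 = 0.
So ω_n = √(1.8K_p) and 2ζω_n = 10, giving ζ = 10/(2√(1.8K_p)).
Setting ζ = 0.88: √(1.8K_p) = 10/(2·0.88) = 5.682, so K_p = 32.28/1.8 = 17.9.

K_p = 17.9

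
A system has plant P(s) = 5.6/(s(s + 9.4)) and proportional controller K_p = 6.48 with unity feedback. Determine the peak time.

Closed-loop characteristic equation: s² + 9.4s + 36.29 = 0, so ω_n = 6.024 rad/s and ζ = 9.4/(2·6.024) = 0.7802.
Damped frequency ω_d = ω_n√(1−ζ²) = 3.768 rad/s, so peak time T_p = π/ω_d = 0.834 s.

T_p = 0.834 s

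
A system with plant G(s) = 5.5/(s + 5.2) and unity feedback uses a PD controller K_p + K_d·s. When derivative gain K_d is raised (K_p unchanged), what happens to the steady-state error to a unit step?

At s = 0 the derivative term contributes nothing: C(0) = K_p regardless of K_d, so K_pos = K_p·G(0) and e_ss are unchanged.

unchanged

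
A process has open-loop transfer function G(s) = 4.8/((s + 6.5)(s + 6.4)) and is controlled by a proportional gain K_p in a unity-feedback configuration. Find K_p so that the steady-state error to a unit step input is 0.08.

K_p = 99.7

For a type-0 loop with proportional control, e_ss = 1/(1 + K_p·G(0)).
G(0) = 0.1154. Require 1/(1 + K_p·0.1154) = 0.08, so 1 + 0.1154·K_p = 12.5.
K_p = (12.5 − 1)/0.1154 = 99.7.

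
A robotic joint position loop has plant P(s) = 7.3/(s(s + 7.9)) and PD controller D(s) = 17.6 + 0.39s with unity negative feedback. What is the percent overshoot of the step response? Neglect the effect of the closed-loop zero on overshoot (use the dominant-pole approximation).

Forward path: (17.6 + 0.39s)·7.3/(s(s+7.9)). The closed-loop characteristic equation is s² + (7.9 + 7.3·0.39)s + 7.3·17.6 = 0.
That is s² + 10.75s + 128.5 = 0, so ω_n = 11.33 rad/s and ζ = 10.75/(2·11.33) = 0.4741.
%OS = 100·exp(−πζ/√(1−ζ²)) = 18.4%.

18.4%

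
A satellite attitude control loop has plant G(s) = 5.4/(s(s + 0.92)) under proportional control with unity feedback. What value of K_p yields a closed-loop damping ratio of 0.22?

Closed-loop characteristic equation: s² + 0.92s + K_p·5.4 = 0.
So ω_n = √(5.4K_p) and 2ζω_n = 0.92, giving ζ = 0.92/(2√(5.4K_p)).
Setting ζ = 0.22: √(5.4K_p) = 0.92/(2·0.22) = 2.091, so K_p = 4.372/5.4 = 0.81.

K_p = 0.81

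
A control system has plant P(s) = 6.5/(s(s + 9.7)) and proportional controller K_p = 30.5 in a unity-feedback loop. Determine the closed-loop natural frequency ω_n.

The closed-loop denominator is s(s+9.7) + 30.5·6.5 = s² + 9.7s + 198.2.
So ω_n² = 198.2 ⇒ ω_n = 14.08 rad/s, and ζ = 9.7/(2ω_n) = 0.344.

ω_n = 14.1 rad/s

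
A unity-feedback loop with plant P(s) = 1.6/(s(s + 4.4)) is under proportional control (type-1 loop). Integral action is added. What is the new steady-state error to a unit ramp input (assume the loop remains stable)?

0

The integrator raises the loop to type 2, so K_v → ∞ and e_ss to a ramp is zero.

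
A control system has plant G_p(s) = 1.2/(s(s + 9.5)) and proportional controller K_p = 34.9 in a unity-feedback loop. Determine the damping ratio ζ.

ζ = 0.734

1 + K_p·G_p(s) = 0 gives s² + 9.5s + 41.88 = 0.
Matching s² + 2ζω_n s + ω_n²: ω_n = √41.88 = 6.471 rad/s and 2ζω_n = 9.5, so ζ = 9.5/(2·6.471) = 0.734.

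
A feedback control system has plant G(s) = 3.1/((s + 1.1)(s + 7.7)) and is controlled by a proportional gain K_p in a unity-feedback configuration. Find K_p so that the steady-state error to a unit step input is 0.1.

Steady-state error for a unit step on this type-0 loop is 1/(1 + K_p·G(0)).
G(0) = 0.366. Require 1/(1 + K_p·0.366) = 0.1, so 1 + 0.366·K_p = 10.
K_p = (10 − 1)/0.366 = 24.6.

K_p = 24.6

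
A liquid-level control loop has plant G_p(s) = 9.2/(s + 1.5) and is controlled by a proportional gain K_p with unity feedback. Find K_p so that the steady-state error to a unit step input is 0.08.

K_p = 1.88

The loop is type 0, so e_ss(step) = 1/(1 + K_pos) with K_pos = K_p·G_p(0).
G_p(0) = 6.133. Require 1/(1 + K_p·6.133) = 0.08, so 1 + 6.133·K_p = 12.5.
K_p = (12.5 − 1)/6.133 = 1.88.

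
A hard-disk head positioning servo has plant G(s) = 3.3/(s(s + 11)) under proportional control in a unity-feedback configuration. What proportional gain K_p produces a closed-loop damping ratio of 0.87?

Closed-loop characteristic equation: s² + 11s + K_p·3.3 = 0.
So ω_n = √(3.3K_p) and 2ζω_n = 11, giving ζ = 11/(2√(3.3K_p)).
Setting ζ = 0.87: √(3.3K_p) = 11/(2·0.87) = 6.322, so K_p = 39.97/3.3 = 12.1.

K_p = 12.1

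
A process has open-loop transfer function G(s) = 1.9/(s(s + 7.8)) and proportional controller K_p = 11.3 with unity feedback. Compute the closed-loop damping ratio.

ζ = 0.842

1 + K_p·G(s) = 0 gives s² + 7.8s + 21.47 = 0.
Matching s² + 2ζω_n s + ω_n²: ω_n = √21.47 = 4.634 rad/s and 2ζω_n = 7.8, so ζ = 7.8/(2·4.634) = 0.842.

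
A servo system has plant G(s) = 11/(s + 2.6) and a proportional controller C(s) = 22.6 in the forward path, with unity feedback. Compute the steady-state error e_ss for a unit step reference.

The loop is type 0. Static position error constant K_pos = C(0)·G(0) = 22.6·4.231 = 95.62.
Steady-state error to a unit step: e_ss = 1/(1+K_pos) = 1/96.62 = 0.0104.

0.0104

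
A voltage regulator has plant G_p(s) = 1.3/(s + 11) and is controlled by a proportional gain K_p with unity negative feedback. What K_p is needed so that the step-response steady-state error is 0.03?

For a type-0 loop with proportional control, e_ss = 1/(1 + K_p·G_p(0)).
G_p(0) = 0.1182. Require 1/(1 + K_p·0.1182) = 0.03, so 1 + 0.1182·K_p = 33.33.
K_p = (33.33 − 1)/0.1182 = 274.

K_p = 274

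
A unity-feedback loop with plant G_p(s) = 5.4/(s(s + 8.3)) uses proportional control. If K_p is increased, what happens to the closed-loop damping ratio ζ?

decrease

ζ = 8.3/(2√(5.4K_p)); increasing K_p raises the denominator, so ζ falls.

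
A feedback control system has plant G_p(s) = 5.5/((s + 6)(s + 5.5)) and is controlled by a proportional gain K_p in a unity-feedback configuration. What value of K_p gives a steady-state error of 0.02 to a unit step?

K_p = 294

The loop is type 0, so e_ss(step) = 1/(1 + K_pos) with K_pos = K_p·G_p(0).
G_p(0) = 0.1667. Require 1/(1 + K_p·0.1667) = 0.02, so 1 + 0.1667·K_p = 50.
K_p = (50 − 1)/0.1667 = 294.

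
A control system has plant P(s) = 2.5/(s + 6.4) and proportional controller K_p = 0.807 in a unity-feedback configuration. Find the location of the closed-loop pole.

s = -8.418

Closed-loop transfer function: T(s) = K_p·P(s)/(1 + K_p·P(s)) = 2.018/(s + 6.4 + 2.018) = 2.018/(s + 8.418).
The closed-loop pole is at s = −8.418.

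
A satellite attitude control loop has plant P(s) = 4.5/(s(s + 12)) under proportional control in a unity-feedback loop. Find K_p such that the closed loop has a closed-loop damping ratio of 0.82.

Closed-loop characteristic equation: s² + 12s + K_p·4.5 = 0.
So ω_n = √(4.5K_p) and 2ζω_n = 12, giving ζ = 12/(2√(4.5K_p)).
Setting ζ = 0.82: √(4.5K_p) = 12/(2·0.82) = 7.317, so K_p = 53.54/4.5 = 11.9.

K_p = 11.9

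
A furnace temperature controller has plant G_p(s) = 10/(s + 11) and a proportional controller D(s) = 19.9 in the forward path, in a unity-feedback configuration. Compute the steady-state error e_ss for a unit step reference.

0.0524

The loop is type 0. Static position error constant K_pos = D(0)·G_p(0) = 19.9·0.9091 = 18.09.
Steady-state error to a unit step: e_ss = 1/(1+K_pos) = 1/19.09 = 0.0524.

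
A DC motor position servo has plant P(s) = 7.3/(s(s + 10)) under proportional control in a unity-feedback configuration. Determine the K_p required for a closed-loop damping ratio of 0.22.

K_p = 70.8

Closed-loop characteristic equation: s² + 10s + K_p·7.3 = 0.
So ω_n = √(7.3K_p) and 2ζω_n = 10, giving ζ = 10/(2√(7.3K_p)).
Setting ζ = 0.22: √(7.3K_p) = 10/(2·0.22) = 22.73, so K_p = 516.5/7.3 = 70.8.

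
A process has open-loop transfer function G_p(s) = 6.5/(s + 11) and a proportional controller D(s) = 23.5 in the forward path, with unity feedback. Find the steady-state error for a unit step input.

0.0672

The loop is type 0. Static position error constant K_pos = D(0)·G_p(0) = 23.5·0.5909 = 13.89.
Steady-state error to a unit step: e_ss = 1/(1+K_pos) = 1/14.89 = 0.0672.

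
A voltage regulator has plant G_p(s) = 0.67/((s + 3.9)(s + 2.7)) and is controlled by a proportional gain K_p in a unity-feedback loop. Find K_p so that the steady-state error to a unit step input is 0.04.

K_p = 377

For a type-0 loop with proportional control, e_ss = 1/(1 + K_p·G_p(0)).
G_p(0) = 0.06363. Require 1/(1 + K_p·0.06363) = 0.04, so 1 + 0.06363·K_p = 25.
K_p = (25 − 1)/0.06363 = 377.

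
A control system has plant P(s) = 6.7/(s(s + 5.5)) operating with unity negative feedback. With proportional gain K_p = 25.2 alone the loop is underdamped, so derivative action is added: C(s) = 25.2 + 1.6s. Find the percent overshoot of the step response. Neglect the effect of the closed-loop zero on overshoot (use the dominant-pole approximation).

8.13%

Forward path: (25.2 + 1.6s)·6.7/(s(s+5.5)). The closed-loop characteristic equation is s² + (5.5 + 6.7·1.6)s + 6.7·25.2 = 0.
That is s² + 16.22s + 168.8 = 0, so ω_n = 12.99 rad/s and ζ = 16.22/(2·12.99) = 0.6241.
%OS = 100·exp(−πζ/√(1−ζ²)) = 8.13%.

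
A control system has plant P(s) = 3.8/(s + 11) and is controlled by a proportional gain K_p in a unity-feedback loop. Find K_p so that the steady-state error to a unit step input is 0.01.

K_p = 287

Steady-state error for a unit step on this type-0 loop is 1/(1 + K_p·P(0)).
P(0) = 0.3455. Require 1/(1 + K_p·0.3455) = 0.01, so 1 + 0.3455·K_p = 100.
K_p = (100 − 1)/0.3455 = 287.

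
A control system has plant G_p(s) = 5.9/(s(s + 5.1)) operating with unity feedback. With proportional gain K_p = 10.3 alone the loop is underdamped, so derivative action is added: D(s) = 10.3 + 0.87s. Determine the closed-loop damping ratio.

Forward path: (10.3 + 0.87s)·5.9/(s(s+5.1)). The closed-loop characteristic equation is s² + (5.1 + 5.9·0.87)s + 5.9·10.3 = 0.
That is s² + 10.23s + 60.77 = 0, so ω_n = 7.796 rad/s and ζ = 10.23/(2·7.796) = 0.6563.

ζ = 0.656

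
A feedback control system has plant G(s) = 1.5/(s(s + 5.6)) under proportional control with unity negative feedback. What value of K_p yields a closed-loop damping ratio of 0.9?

Closed-loop characteristic equation: s² + 5.6s + K_p·1.5 = 0.
So ω_n = √(1.5K_p) and 2ζω_n = 5.6, giving ζ = 5.6/(2√(1.5K_p)).
Setting ζ = 0.9: √(1.5K_p) = 5.6/(2·0.9) = 3.111, so K_p = 9.679/1.5 = 6.45.

K_p = 6.45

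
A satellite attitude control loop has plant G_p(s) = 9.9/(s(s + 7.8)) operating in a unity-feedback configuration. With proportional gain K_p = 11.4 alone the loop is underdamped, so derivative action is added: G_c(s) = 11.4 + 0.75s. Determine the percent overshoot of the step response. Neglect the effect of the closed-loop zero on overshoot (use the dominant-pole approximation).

Forward path: (11.4 + 0.75s)·9.9/(s(s+7.8)). The closed-loop characteristic equation is s² + (7.8 + 9.9·0.75)s + 9.9·11.4 = 0.
That is s² + 15.23s + 112.9 = 0, so ω_n = 10.62 rad/s and ζ = 15.23/(2·10.62) = 0.7166.
%OS = 100·exp(−πζ/√(1−ζ²)) = 3.97%.

3.97%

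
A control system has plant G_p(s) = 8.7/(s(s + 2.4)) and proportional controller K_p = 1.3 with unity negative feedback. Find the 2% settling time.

The closed-loop denominator s² + 2.4s + 11.31 gives ω_n = √11.31 = 3.363 and ζ = 2.4/(2ω_n) = 0.3568.
2% settling time T_s ≈ 4/(ζω_n) = 4/1.2 = 3.33 s.

T_s ≈ 3.33 s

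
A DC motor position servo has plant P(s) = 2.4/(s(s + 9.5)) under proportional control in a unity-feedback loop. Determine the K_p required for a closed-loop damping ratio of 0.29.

Closed-loop characteristic equation: s² + 9.5s + K_p·2.4 = 0.
So ω_n = √(2.4K_p) and 2ζω_n = 9.5, giving ζ = 9.5/(2√(2.4K_p)).
Setting ζ = 0.29: √(2.4K_p) = 9.5/(2·0.29) = 16.38, so K_p = 268.3/2.4 = 112.

K_p = 112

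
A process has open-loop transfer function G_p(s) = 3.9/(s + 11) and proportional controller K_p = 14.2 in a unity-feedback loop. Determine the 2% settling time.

T_s ≈ 0.0603 s

Closed-loop transfer function: T(s) = K_p·G_p(s)/(1 + K_p·G_p(s)) = 55.38/(s + 11 + 55.38) = 55.38/(s + 66.38).
Time constant τ = 1/66.38 = 0.01506 s, so the 2% settling time is about 4τ = 0.0603 s.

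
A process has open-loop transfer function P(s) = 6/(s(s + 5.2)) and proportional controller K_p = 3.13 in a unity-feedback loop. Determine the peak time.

The closed-loop denominator s² + 5.2s + 18.78 gives ω_n = √18.78 = 4.334 and ζ = 5.2/(2ω_n) = 0.6.
Damped frequency ω_d = ω_n√(1−ζ²) = 3.467 rad/s, so peak time T_p = π/ω_d = 0.906 s.

T_p = 0.906 s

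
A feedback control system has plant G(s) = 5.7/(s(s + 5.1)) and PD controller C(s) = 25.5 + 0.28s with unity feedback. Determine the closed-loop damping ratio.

ζ = 0.278

Forward path: (25.5 + 0.28s)·5.7/(s(s+5.1)). The closed-loop characteristic equation is s² + (5.1 + 5.7·0.28)s + 5.7·25.5 = 0.
That is s² + 6.696s + 145.3 = 0, so ω_n = 12.06 rad/s and ζ = 6.696/(2·12.06) = 0.2777.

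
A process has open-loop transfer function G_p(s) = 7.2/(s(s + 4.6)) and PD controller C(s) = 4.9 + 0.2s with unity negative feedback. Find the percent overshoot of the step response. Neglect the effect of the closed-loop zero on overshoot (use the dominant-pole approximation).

15.6%

Forward path: (4.9 + 0.2s)·7.2/(s(s+4.6)). The closed-loop characteristic equation is s² + (4.6 + 7.2·0.2)s + 7.2·4.9 = 0.
That is s² + 6.04s + 35.28 = 0, so ω_n = 5.94 rad/s and ζ = 6.04/(2·5.94) = 0.5084.
%OS = 100·exp(−πζ/√(1−ζ²)) = 15.6%.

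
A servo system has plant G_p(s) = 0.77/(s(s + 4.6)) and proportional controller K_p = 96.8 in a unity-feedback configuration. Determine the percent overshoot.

42%

The closed-loop denominator s² + 4.6s + 74.54 gives ω_n = √74.54 = 8.633 and ζ = 4.6/(2ω_n) = 0.2664.
%OS = 100·exp(−πζ/√(1−ζ²)) = 100·exp(−π·0.2664/√0.929) = 42%.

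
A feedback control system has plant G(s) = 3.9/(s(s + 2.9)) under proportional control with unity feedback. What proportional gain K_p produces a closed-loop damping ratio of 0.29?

Closed-loop characteristic equation: s² + 2.9s + K_p·3.9 = 0.
So ω_n = √(3.9K_p) and 2ζω_n = 2.9, giving ζ = 2.9/(2√(3.9K_p)).
Setting ζ = 0.29: √(3.9K_p) = 2.9/(2·0.29) = 5, so K_p = 25/3.9 = 6.41.

K_p = 6.41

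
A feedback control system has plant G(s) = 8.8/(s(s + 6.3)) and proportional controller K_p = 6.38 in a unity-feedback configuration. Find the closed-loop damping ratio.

ζ = 0.42

With unity feedback the closed-loop characteristic equation is s² + 6.3s + 6.38·8.8 = s² + 6.3s + 56.14 = 0.
Matching s² + 2ζω_n s + ω_n²: ω_n = √56.14 = 7.493 rad/s and 2ζω_n = 6.3, so ζ = 6.3/(2·7.493) = 0.42.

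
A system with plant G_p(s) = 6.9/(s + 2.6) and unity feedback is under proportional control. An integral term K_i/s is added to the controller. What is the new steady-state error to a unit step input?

0

Adding integral action puts a pole at s = 0 in the forward path, raising the system type to 1; a type-1 loop has zero steady-state error to a step.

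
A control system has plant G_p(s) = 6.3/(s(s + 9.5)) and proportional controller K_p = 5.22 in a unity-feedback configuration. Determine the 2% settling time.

T_s ≈ 0.842 s

Closed-loop characteristic equation: s² + 9.5s + 32.89 = 0, so ω_n = 5.735 rad/s and ζ = 9.5/(2·5.735) = 0.8283.
2% settling time T_s ≈ 4/(ζω_n) = 4/4.75 = 0.842 s.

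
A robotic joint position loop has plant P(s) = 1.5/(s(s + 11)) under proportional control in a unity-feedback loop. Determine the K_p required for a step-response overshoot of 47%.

From %OS = 100·exp(−πζ/√(1−ζ²)) = 47%, ζ = −ln(0.47)/√(π²+ln²(0.47)) = 0.2337.
Characteristic equation s² + 11s + 1.5K_p = 0 gives ζ = 11/(2√(1.5K_p)).
Setting ζ = 0.2337: √(1.5K_p) = 11/(2·0.2337) = 23.54, so K_p = 554/1.5 = 369.

K_p = 369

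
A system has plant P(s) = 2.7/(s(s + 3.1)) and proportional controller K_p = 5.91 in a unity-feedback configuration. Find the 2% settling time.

The closed-loop denominator s² + 3.1s + 15.96 gives ω_n = √15.96 = 3.995 and ζ = 3.1/(2ω_n) = 0.388.
2% settling time T_s ≈ 4/(ζω_n) = 4/1.55 = 2.58 s.

T_s ≈ 2.58 s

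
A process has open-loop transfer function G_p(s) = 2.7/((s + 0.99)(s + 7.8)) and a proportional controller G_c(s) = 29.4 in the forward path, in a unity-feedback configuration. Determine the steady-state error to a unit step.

0.0887

The loop is type 0. Static position error constant K_pos = G_c(0)·G_p(0) = 29.4·0.3497 = 10.28.
Steady-state error to a unit step: e_ss = 1/(1+K_pos) = 1/11.28 = 0.0887.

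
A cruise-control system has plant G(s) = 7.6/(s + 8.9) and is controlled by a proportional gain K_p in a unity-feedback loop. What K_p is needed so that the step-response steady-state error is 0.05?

K_p = 22.2

Steady-state error for a unit step on this type-0 loop is 1/(1 + K_p·G(0)).
G(0) = 0.8539. Require 1/(1 + K_p·0.8539) = 0.05, so 1 + 0.8539·K_p = 20.
K_p = (20 − 1)/0.8539 = 22.2.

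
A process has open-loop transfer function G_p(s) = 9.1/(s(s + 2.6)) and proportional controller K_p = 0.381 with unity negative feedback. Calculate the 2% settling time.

T_s ≈ 3.08 s

Closed-loop characteristic equation: s² + 2.6s + 3.467 = 0, so ω_n = 1.862 rad/s and ζ = 2.6/(2·1.862) = 0.6982.
2% settling time T_s ≈ 4/(ζω_n) = 4/1.3 = 3.08 s.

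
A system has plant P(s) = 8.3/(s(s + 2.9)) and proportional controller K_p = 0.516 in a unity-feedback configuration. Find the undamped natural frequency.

ω_n = 2.07 rad/s

With unity feedback the closed-loop characteristic equation is s² + 2.9s + 0.516·8.3 = s² + 2.9s + 4.283 = 0.
So ω_n² = 4.283 ⇒ ω_n = 2.069 rad/s, and ζ = 2.9/(2ω_n) = 0.701.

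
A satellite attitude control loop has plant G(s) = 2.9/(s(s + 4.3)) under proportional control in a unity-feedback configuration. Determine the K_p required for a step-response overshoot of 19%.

K_p = 7.3

From %OS = 100·exp(−πζ/√(1−ζ²)) = 19%, ζ = −ln(0.19)/√(π²+ln²(0.19)) = 0.4673.
Characteristic equation s² + 4.3s + 2.9K_p = 0 gives ζ = 4.3/(2√(2.9K_p)).
Setting ζ = 0.4673: √(2.9K_p) = 4.3/(2·0.4673) = 4.6, so K_p = 21.16/2.9 = 7.3.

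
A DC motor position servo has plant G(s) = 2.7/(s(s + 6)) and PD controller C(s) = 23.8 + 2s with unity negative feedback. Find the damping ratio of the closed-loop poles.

Forward path: (23.8 + 2s)·2.7/(s(s+6)). The closed-loop characteristic equation is s² + (6 + 2.7·2)s + 2.7·23.8 = 0.
That is s² + 11.4s + 64.26 = 0, so ω_n = 8.016 rad/s and ζ = 11.4/(2·8.016) = 0.7111.

ζ = 0.711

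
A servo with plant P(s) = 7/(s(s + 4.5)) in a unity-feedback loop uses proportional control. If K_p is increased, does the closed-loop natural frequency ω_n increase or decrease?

increase

ω_n = √(7·K_p), which grows with K_p.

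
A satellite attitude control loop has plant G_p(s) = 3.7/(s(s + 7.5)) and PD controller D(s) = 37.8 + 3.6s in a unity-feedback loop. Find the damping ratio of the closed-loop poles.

ζ = 0.88

Forward path: (37.8 + 3.6s)·3.7/(s(s+7.5)). The closed-loop characteristic equation is s² + (7.5 + 3.7·3.6)s + 3.7·37.8 = 0.
That is s² + 20.82s + 139.9 = 0, so ω_n = 11.83 rad/s and ζ = 20.82/(2·11.83) = 0.8802.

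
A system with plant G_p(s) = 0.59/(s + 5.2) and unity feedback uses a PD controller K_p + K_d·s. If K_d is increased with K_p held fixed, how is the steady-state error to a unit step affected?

unchanged

K_d affects only the transient (the s-coefficient); the DC loop gain, and hence e_ss, depends only on K_p.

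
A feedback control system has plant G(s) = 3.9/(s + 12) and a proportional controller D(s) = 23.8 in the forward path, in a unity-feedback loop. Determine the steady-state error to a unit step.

The loop is type 0. Static position error constant K_pos = D(0)·G(0) = 23.8·0.325 = 7.735.
Steady-state error to a unit step: e_ss = 1/(1+K_pos) = 1/8.735 = 0.114.

0.114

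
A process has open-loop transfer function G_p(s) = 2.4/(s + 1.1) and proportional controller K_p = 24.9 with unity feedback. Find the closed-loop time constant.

Closed-loop transfer function: T(s) = K_p·G_p(s)/(1 + K_p·G_p(s)) = 59.76/(s + 1.1 + 59.76) = 59.76/(s + 60.86).
Time constant τ = 1/60.86 = 0.0164 s.

τ = 0.0164 s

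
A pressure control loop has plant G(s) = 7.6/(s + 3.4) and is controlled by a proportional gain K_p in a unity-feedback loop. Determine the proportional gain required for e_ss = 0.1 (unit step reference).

Steady-state error for a unit step on this type-0 loop is 1/(1 + K_p·G(0)).
G(0) = 2.235. Require 1/(1 + K_p·2.235) = 0.1, so 1 + 2.235·K_p = 10.
K_p = (10 − 1)/2.235 = 4.03.

K_p = 4.03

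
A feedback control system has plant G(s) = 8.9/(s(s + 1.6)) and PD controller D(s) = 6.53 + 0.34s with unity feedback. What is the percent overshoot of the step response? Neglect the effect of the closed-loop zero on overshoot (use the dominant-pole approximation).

36.8%

Forward path: (6.53 + 0.34s)·8.9/(s(s+1.6)). The closed-loop characteristic equation is s² + (1.6 + 8.9·0.34)s + 8.9·6.53 = 0.
That is s² + 4.626s + 58.12 = 0, so ω_n = 7.623 rad/s and ζ = 4.626/(2·7.623) = 0.3034.
%OS = 100·exp(−πζ/√(1−ζ²)) = 36.8%.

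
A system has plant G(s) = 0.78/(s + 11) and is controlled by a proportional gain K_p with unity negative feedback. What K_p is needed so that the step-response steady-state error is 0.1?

K_p = 127

Steady-state error for a unit step on this type-0 loop is 1/(1 + K_p·G(0)).
G(0) = 0.07091. Require 1/(1 + K_p·0.07091) = 0.1, so 1 + 0.07091·K_p = 10.
K_p = (10 − 1)/0.07091 = 127.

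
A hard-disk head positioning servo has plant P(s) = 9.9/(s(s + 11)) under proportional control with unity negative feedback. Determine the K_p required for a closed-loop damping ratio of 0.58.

K_p = 9.08

Closed-loop characteristic equation: s² + 11s + K_p·9.9 = 0.
So ω_n = √(9.9K_p) and 2ζω_n = 11, giving ζ = 11/(2√(9.9K_p)).
Setting ζ = 0.58: √(9.9K_p) = 11/(2·0.58) = 9.483, so K_p = 89.92/9.9 = 9.08.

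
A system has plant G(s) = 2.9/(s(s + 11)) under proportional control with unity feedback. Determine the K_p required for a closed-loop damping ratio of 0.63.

K_p = 26.3

Closed-loop characteristic equation: s² + 11s + K_p·2.9 = 0.
So ω_n = √(2.9K_p) and 2ζω_n = 11, giving ζ = 11/(2√(2.9K_p)).
Setting ζ = 0.63: √(2.9K_p) = 11/(2·0.63) = 8.73, so K_p = 76.22/2.9 = 26.3.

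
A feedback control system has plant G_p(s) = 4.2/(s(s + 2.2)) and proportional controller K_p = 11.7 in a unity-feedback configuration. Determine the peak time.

The closed-loop denominator s² + 2.2s + 49.14 gives ω_n = √49.14 = 7.01 and ζ = 2.2/(2ω_n) = 0.1569.
Damped frequency ω_d = ω_n√(1−ζ²) = 6.923 rad/s, so peak time T_p = π/ω_d = 0.454 s.

T_p = 0.454 s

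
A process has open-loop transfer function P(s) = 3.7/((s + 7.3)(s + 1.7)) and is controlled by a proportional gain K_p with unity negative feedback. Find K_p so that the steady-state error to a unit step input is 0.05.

For a type-0 loop with proportional control, e_ss = 1/(1 + K_p·P(0)).
P(0) = 0.2981. Require 1/(1 + K_p·0.2981) = 0.05, so 1 + 0.2981·K_p = 20.
K_p = (20 − 1)/0.2981 = 63.7.

K_p = 63.7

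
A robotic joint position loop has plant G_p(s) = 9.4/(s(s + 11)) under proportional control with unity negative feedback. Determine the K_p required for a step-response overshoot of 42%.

From %OS = 100·exp(−πζ/√(1−ζ²)) = 42%, ζ = −ln(0.42)/√(π²+ln²(0.42)) = 0.2662.
Characteristic equation s² + 11s + 9.4K_p = 0 gives ζ = 11/(2√(9.4K_p)).
Setting ζ = 0.2662: √(9.4K_p) = 11/(2·0.2662) = 20.66, so K_p = 427/9.4 = 45.4.

K_p = 45.4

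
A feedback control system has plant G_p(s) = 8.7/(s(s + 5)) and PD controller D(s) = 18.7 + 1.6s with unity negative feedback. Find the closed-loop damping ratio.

Forward path: (18.7 + 1.6s)·8.7/(s(s+5)). The closed-loop characteristic equation is s² + (5 + 8.7·1.6)s + 8.7·18.7 = 0.
That is s² + 18.92s + 162.7 = 0, so ω_n = 12.75 rad/s and ζ = 18.92/(2·12.75) = 0.7417.

ζ = 0.742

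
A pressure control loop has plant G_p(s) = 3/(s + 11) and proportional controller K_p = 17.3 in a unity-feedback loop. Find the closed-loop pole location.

Closed-loop transfer function: T(s) = K_p·G_p(s)/(1 + K_p·G_p(s)) = 51.9/(s + 11 + 51.9) = 51.9/(s + 62.9).
The closed-loop pole is at s = −62.9.

s = -62.9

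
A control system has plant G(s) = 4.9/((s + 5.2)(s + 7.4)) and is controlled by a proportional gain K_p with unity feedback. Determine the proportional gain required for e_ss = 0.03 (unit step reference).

Steady-state error for a unit step on this type-0 loop is 1/(1 + K_p·G(0)).
G(0) = 0.1273. Require 1/(1 + K_p·0.1273) = 0.03, so 1 + 0.1273·K_p = 33.33.
K_p = (33.33 − 1)/0.1273 = 254.

K_p = 254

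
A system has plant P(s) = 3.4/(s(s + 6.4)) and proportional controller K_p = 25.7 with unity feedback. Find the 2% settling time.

T_s ≈ 1.25 s

The closed-loop denominator s² + 6.4s + 87.38 gives ω_n = √87.38 = 9.348 and ζ = 6.4/(2ω_n) = 0.3423.
2% settling time T_s ≈ 4/(ζω_n) = 4/3.2 = 1.25 s.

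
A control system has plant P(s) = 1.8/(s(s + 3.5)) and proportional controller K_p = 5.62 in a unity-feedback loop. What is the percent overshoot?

12.6%

Closed-loop characteristic equation: s² + 3.5s + 10.12 = 0, so ω_n = 3.181 rad/s and ζ = 3.5/(2·3.181) = 0.5502.
%OS = 100·exp(−πζ/√(1−ζ²)) = 100·exp(−π·0.5502/√0.6973) = 12.6%.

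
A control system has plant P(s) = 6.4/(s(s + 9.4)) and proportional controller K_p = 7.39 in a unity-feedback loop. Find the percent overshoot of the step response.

5.28%

The closed-loop denominator s² + 9.4s + 47.3 gives ω_n = √47.3 = 6.877 and ζ = 9.4/(2ω_n) = 0.6834.
%OS = 100·exp(−πζ/√(1−ζ²)) = 100·exp(−π·0.6834/√0.5329) = 5.28%.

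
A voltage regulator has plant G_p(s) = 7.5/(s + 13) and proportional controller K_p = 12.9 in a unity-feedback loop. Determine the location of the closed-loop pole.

s = -109.8

Closed-loop transfer function: T(s) = K_p·G_p(s)/(1 + K_p·G_p(s)) = 96.75/(s + 13 + 96.75) = 96.75/(s + 109.8).
The closed-loop pole is at s = −109.8.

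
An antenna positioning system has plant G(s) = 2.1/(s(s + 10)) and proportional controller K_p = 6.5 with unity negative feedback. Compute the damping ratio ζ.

1 + K_p·G(s) = 0 gives s² + 10s + 13.65 = 0.
Matching s² + 2ζω_n s + ω_n²: ω_n = √13.65 = 3.695 rad/s and 2ζω_n = 10, so ζ = 10/(2·3.695) = 1.35.

ζ = 1.35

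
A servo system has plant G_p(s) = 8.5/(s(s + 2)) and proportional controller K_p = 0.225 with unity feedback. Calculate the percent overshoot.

3.73%

From 1 + K_pG_p(s) = 0: s² + 2s + 1.913 = 0 ⇒ ω_n = 1.383, ζ = 0.7231.
%OS = 100·exp(−πζ/√(1−ζ²)) = 100·exp(−π·0.7231/√0.4771) = 3.73%.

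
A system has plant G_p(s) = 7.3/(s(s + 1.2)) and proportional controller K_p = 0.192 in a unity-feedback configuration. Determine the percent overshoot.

The closed-loop denominator s² + 1.2s + 1.402 gives ω_n = √1.402 = 1.184 and ζ = 1.2/(2ω_n) = 0.5068.
%OS = 100·exp(−πζ/√(1−ζ²)) = 100·exp(−π·0.5068/√0.7432) = 15.8%.

15.8%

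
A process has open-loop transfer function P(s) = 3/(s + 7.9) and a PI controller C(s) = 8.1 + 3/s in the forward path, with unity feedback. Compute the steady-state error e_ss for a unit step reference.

The open loop C(s)P(s) has a pole at the origin (type 1), so the static position error constant is infinite and e_ss = 1/(1+∞) = 0.

0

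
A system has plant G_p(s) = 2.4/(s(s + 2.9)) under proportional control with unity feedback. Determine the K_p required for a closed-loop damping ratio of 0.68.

K_p = 1.89

Closed-loop characteristic equation: s² + 2.9s + K_p·2.4 = 0.
So ω_n = √(2.4K_p) and 2ζω_n = 2.9, giving ζ = 2.9/(2√(2.4K_p)).
Setting ζ = 0.68: √(2.4K_p) = 2.9/(2·0.68) = 2.132, so K_p = 4.547/2.4 = 1.89.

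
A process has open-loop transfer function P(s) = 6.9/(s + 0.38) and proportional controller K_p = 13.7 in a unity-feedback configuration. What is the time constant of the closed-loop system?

τ = 0.0105 s

Closed-loop transfer function: T(s) = K_p·P(s)/(1 + K_p·P(s)) = 94.53/(s + 0.38 + 94.53) = 94.53/(s + 94.91).
Time constant τ = 1/94.91 = 0.0105 s.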